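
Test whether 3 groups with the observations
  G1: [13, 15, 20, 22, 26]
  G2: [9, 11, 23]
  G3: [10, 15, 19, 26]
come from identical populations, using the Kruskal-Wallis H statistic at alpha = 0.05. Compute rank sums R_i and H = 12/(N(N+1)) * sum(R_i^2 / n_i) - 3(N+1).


Step 1: Combine all N = 12 observations and assign midranks.
sorted (value, group, rank): (9,G2,1), (10,G3,2), (11,G2,3), (13,G1,4), (15,G1,5.5), (15,G3,5.5), (19,G3,7), (20,G1,8), (22,G1,9), (23,G2,10), (26,G1,11.5), (26,G3,11.5)
Step 2: Sum ranks within each group.
R_1 = 38 (n_1 = 5)
R_2 = 14 (n_2 = 3)
R_3 = 26 (n_3 = 4)
Step 3: H = 12/(N(N+1)) * sum(R_i^2/n_i) - 3(N+1)
     = 12/(12*13) * (38^2/5 + 14^2/3 + 26^2/4) - 3*13
     = 0.076923 * 523.133 - 39
     = 1.241026.
Step 4: Ties present; correction factor C = 1 - 12/(12^3 - 12) = 0.993007. Corrected H = 1.241026 / 0.993007 = 1.249765.
Step 5: Under H0, H ~ chi^2(2); p-value = 0.535324.
Step 6: alpha = 0.05. fail to reject H0.

H = 1.2498, df = 2, p = 0.535324, fail to reject H0.


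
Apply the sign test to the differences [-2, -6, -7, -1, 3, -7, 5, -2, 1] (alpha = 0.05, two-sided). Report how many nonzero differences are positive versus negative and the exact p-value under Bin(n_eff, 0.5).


Step 1: Discard zero differences. Original n = 9; n_eff = number of nonzero differences = 9.
Nonzero differences (with sign): -2, -6, -7, -1, +3, -7, +5, -2, +1
Step 2: Count signs: positive = 3, negative = 6.
Step 3: Under H0: P(positive) = 0.5, so the number of positives S ~ Bin(9, 0.5).
Step 4: Two-sided exact p-value = sum of Bin(9,0.5) probabilities at or below the observed probability = 0.507812.
Step 5: alpha = 0.05. fail to reject H0.

n_eff = 9, pos = 3, neg = 6, p = 0.507812, fail to reject H0.


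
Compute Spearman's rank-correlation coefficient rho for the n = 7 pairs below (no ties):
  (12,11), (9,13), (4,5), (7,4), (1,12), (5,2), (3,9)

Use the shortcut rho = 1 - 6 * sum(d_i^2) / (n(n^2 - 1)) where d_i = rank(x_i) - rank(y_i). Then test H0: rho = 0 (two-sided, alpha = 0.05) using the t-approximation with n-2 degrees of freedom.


Step 1: Rank x and y separately (midranks; no ties here).
rank(x): 12->7, 9->6, 4->3, 7->5, 1->1, 5->4, 3->2
rank(y): 11->5, 13->7, 5->3, 4->2, 12->6, 2->1, 9->4
Step 2: d_i = R_x(i) - R_y(i); compute d_i^2.
  (7-5)^2=4, (6-7)^2=1, (3-3)^2=0, (5-2)^2=9, (1-6)^2=25, (4-1)^2=9, (2-4)^2=4
sum(d^2) = 52.
Step 3: rho = 1 - 6*52 / (7*(7^2 - 1)) = 1 - 312/336 = 0.071429.
Step 4: Under H0, t = rho * sqrt((n-2)/(1-rho^2)) = 0.1601 ~ t(5).
Step 5: Two-sided p-value from the t-distribution with 5 df = 0.879048.
Step 6: alpha = 0.05. fail to reject H0.

rho = 0.0714, p = 0.879048, fail to reject H0 at alpha = 0.05.


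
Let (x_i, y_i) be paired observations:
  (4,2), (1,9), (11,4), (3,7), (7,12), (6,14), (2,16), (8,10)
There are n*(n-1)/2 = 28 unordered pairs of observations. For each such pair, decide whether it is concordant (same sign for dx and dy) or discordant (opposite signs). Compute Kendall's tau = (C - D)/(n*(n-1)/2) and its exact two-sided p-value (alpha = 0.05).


Step 1: Enumerate the 28 unordered pairs (i,j) with i<j and classify each by sign(x_j-x_i) * sign(y_j-y_i).
  (1,2):dx=-3,dy=+7->D; (1,3):dx=+7,dy=+2->C; (1,4):dx=-1,dy=+5->D; (1,5):dx=+3,dy=+10->C
  (1,6):dx=+2,dy=+12->C; (1,7):dx=-2,dy=+14->D; (1,8):dx=+4,dy=+8->C; (2,3):dx=+10,dy=-5->D
  (2,4):dx=+2,dy=-2->D; (2,5):dx=+6,dy=+3->C; (2,6):dx=+5,dy=+5->C; (2,7):dx=+1,dy=+7->C
  (2,8):dx=+7,dy=+1->C; (3,4):dx=-8,dy=+3->D; (3,5):dx=-4,dy=+8->D; (3,6):dx=-5,dy=+10->D
  (3,7):dx=-9,dy=+12->D; (3,8):dx=-3,dy=+6->D; (4,5):dx=+4,dy=+5->C; (4,6):dx=+3,dy=+7->C
  (4,7):dx=-1,dy=+9->D; (4,8):dx=+5,dy=+3->C; (5,6):dx=-1,dy=+2->D; (5,7):dx=-5,dy=+4->D
  (5,8):dx=+1,dy=-2->D; (6,7):dx=-4,dy=+2->D; (6,8):dx=+2,dy=-4->D; (7,8):dx=+6,dy=-6->D
Step 2: C = 11, D = 17, total pairs = 28.
Step 3: tau = (C - D)/(n(n-1)/2) = (11 - 17)/28 = -0.214286.
Step 4: Exact two-sided p-value (enumerate n! = 40320 permutations of y under H0): p = 0.548413.
Step 5: alpha = 0.05. fail to reject H0.

tau_b = -0.2143 (C=11, D=17), p = 0.548413, fail to reject H0.


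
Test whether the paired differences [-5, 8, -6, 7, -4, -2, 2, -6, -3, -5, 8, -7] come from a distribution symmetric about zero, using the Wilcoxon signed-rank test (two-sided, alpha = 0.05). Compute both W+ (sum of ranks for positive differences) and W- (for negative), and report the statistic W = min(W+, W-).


Step 1: Drop any zero differences (none here) and take |d_i|.
|d| = [5, 8, 6, 7, 4, 2, 2, 6, 3, 5, 8, 7]
Step 2: Midrank |d_i| (ties get averaged ranks).
ranks: |5|->5.5, |8|->11.5, |6|->7.5, |7|->9.5, |4|->4, |2|->1.5, |2|->1.5, |6|->7.5, |3|->3, |5|->5.5, |8|->11.5, |7|->9.5
Step 3: Attach original signs; sum ranks with positive sign and with negative sign.
W+ = 11.5 + 9.5 + 1.5 + 11.5 = 34
W- = 5.5 + 7.5 + 4 + 1.5 + 7.5 + 3 + 5.5 + 9.5 = 44
(Check: W+ + W- = 78 should equal n(n+1)/2 = 78.)
Step 4: Test statistic W = min(W+, W-) = 34.
Step 5: Ties in |d|, so use the tie-corrected normal approximation.
        E[W] = n(n+1)/4 = 12*13/4 = 39.
        Tie groups: |d|=2 (t=2), |d|=5 (t=2), |d|=6 (t=2), |d|=7 (t=2), |d|=8 (t=2); sum(t^3 - t) = 30.
        Var[W] = n(n+1)(2n+1)/24 - sum(t^3-t)/48 = 3900/24 - 30/48 = 161.875.
        z = (W - E[W]) / sqrt(Var[W]) = (34 - 39) / 12.7230 = -0.3930.
        Two-sided p = 2*Phi(z) = 0.694328.
Step 6: alpha = 0.05. fail to reject H0.

W+ = 34, W- = 44, W = min = 34, p = 0.694328, fail to reject H0.


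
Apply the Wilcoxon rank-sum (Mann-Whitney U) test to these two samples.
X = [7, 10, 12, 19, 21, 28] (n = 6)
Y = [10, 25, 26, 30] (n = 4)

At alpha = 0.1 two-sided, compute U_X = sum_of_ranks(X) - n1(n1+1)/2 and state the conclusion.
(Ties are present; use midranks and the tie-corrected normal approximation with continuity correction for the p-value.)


Step 1: Combine and sort all 10 observations; assign midranks.
sorted (value, group): (7,X), (10,X), (10,Y), (12,X), (19,X), (21,X), (25,Y), (26,Y), (28,X), (30,Y)
ranks: 7->1, 10->2.5, 10->2.5, 12->4, 19->5, 21->6, 25->7, 26->8, 28->9, 30->10
Step 2: Rank sum for X: R1 = 1 + 2.5 + 4 + 5 + 6 + 9 = 27.5.
Step 3: U_X = R1 - n1(n1+1)/2 = 27.5 - 6*7/2 = 27.5 - 21 = 6.5.
       U_Y = n1*n2 - U_X = 24 - 6.5 = 17.5.
Step 4: Ties are present, so use the tie-corrected normal approximation (with continuity correction) for the p-value.
Step 5: p-value = 0.284958; compare to alpha = 0.1. fail to reject H0.

U_X = 6.5, p = 0.284958, fail to reject H0 at alpha = 0.1.


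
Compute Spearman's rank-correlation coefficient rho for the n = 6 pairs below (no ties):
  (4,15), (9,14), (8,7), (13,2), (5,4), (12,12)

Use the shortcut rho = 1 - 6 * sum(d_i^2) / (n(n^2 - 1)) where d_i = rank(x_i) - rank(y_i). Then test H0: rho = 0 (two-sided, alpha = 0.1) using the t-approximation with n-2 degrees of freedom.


Step 1: Rank x and y separately (midranks; no ties here).
rank(x): 4->1, 9->4, 8->3, 13->6, 5->2, 12->5
rank(y): 15->6, 14->5, 7->3, 2->1, 4->2, 12->4
Step 2: d_i = R_x(i) - R_y(i); compute d_i^2.
  (1-6)^2=25, (4-5)^2=1, (3-3)^2=0, (6-1)^2=25, (2-2)^2=0, (5-4)^2=1
sum(d^2) = 52.
Step 3: rho = 1 - 6*52 / (6*(6^2 - 1)) = 1 - 312/210 = -0.485714.
Step 4: Under H0, t = rho * sqrt((n-2)/(1-rho^2)) = -1.1113 ~ t(4).
Step 5: Two-sided p-value from the t-distribution with 4 df = 0.328723.
Step 6: alpha = 0.1. fail to reject H0.

rho = -0.4857, p = 0.328723, fail to reject H0 at alpha = 0.1.


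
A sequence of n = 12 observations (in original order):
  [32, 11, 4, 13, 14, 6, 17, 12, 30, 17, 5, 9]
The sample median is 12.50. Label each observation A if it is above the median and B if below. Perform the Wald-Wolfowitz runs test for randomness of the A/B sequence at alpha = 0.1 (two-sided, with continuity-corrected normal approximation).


Step 1: Compute median = 12.50; label A = above, B = below.
Labels in order: ABBAABABAABB  (n_A = 6, n_B = 6)
Step 2: Count runs R = 8.
Step 3: Under H0 (random ordering), E[R] = 2*n_A*n_B/(n_A+n_B) + 1 = 2*6*6/12 + 1 = 7.0000.
        Var[R] = 2*n_A*n_B*(2*n_A*n_B - n_A - n_B) / ((n_A+n_B)^2 * (n_A+n_B-1)) = 4320/1584 = 2.7273.
        SD[R] = 1.6514.
Step 4: Continuity-corrected z = (R - 0.5 - E[R]) / SD[R] = (8 - 0.5 - 7.0000) / 1.6514 = 0.3028.
Step 5: Two-sided p-value via normal approximation = 2*(1 - Phi(|z|)) = 0.762069.
Step 6: alpha = 0.1. fail to reject H0.

R = 8, z = 0.3028, p = 0.762069, fail to reject H0.


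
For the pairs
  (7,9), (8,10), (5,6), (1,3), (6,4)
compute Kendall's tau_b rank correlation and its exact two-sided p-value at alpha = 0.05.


Step 1: Enumerate the 10 unordered pairs (i,j) with i<j and classify each by sign(x_j-x_i) * sign(y_j-y_i).
  (1,2):dx=+1,dy=+1->C; (1,3):dx=-2,dy=-3->C; (1,4):dx=-6,dy=-6->C; (1,5):dx=-1,dy=-5->C
  (2,3):dx=-3,dy=-4->C; (2,4):dx=-7,dy=-7->C; (2,5):dx=-2,dy=-6->C; (3,4):dx=-4,dy=-3->C
  (3,5):dx=+1,dy=-2->D; (4,5):dx=+5,dy=+1->C
Step 2: C = 9, D = 1, total pairs = 10.
Step 3: tau = (C - D)/(n(n-1)/2) = (9 - 1)/10 = 0.800000.
Step 4: Exact two-sided p-value (enumerate n! = 120 permutations of y under H0): p = 0.083333.
Step 5: alpha = 0.05. fail to reject H0.

tau_b = 0.8000 (C=9, D=1), p = 0.083333, fail to reject H0.


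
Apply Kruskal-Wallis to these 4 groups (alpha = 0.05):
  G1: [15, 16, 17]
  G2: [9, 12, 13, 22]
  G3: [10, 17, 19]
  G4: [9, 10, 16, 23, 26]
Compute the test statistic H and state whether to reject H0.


Step 1: Combine all N = 15 observations and assign midranks.
sorted (value, group, rank): (9,G2,1.5), (9,G4,1.5), (10,G3,3.5), (10,G4,3.5), (12,G2,5), (13,G2,6), (15,G1,7), (16,G1,8.5), (16,G4,8.5), (17,G1,10.5), (17,G3,10.5), (19,G3,12), (22,G2,13), (23,G4,14), (26,G4,15)
Step 2: Sum ranks within each group.
R_1 = 26 (n_1 = 3)
R_2 = 25.5 (n_2 = 4)
R_3 = 26 (n_3 = 3)
R_4 = 42.5 (n_4 = 5)
Step 3: H = 12/(N(N+1)) * sum(R_i^2/n_i) - 3(N+1)
     = 12/(15*16) * (26^2/3 + 25.5^2/4 + 26^2/3 + 42.5^2/5) - 3*16
     = 0.050000 * 974.479 - 48
     = 0.723958.
Step 4: Ties present; correction factor C = 1 - 24/(15^3 - 15) = 0.992857. Corrected H = 0.723958 / 0.992857 = 0.729167.
Step 5: Under H0, H ~ chi^2(3); p-value = 0.866323.
Step 6: alpha = 0.05. fail to reject H0.

H = 0.7292, df = 3, p = 0.866323, fail to reject H0.


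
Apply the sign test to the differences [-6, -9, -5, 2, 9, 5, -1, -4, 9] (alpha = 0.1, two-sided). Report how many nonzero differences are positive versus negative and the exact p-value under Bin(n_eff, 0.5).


Step 1: Discard zero differences. Original n = 9; n_eff = number of nonzero differences = 9.
Nonzero differences (with sign): -6, -9, -5, +2, +9, +5, -1, -4, +9
Step 2: Count signs: positive = 4, negative = 5.
Step 3: Under H0: P(positive) = 0.5, so the number of positives S ~ Bin(9, 0.5).
Step 4: Two-sided exact p-value = sum of Bin(9,0.5) probabilities at or below the observed probability = 1.000000.
Step 5: alpha = 0.1. fail to reject H0.

n_eff = 9, pos = 4, neg = 5, p = 1.000000, fail to reject H0.


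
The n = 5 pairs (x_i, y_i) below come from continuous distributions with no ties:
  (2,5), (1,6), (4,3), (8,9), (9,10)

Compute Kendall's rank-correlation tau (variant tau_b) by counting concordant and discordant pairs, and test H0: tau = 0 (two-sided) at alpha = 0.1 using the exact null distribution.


Step 1: Enumerate the 10 unordered pairs (i,j) with i<j and classify each by sign(x_j-x_i) * sign(y_j-y_i).
  (1,2):dx=-1,dy=+1->D; (1,3):dx=+2,dy=-2->D; (1,4):dx=+6,dy=+4->C; (1,5):dx=+7,dy=+5->C
  (2,3):dx=+3,dy=-3->D; (2,4):dx=+7,dy=+3->C; (2,5):dx=+8,dy=+4->C; (3,4):dx=+4,dy=+6->C
  (3,5):dx=+5,dy=+7->C; (4,5):dx=+1,dy=+1->C
Step 2: C = 7, D = 3, total pairs = 10.
Step 3: tau = (C - D)/(n(n-1)/2) = (7 - 3)/10 = 0.400000.
Step 4: Exact two-sided p-value (enumerate n! = 120 permutations of y under H0): p = 0.483333.
Step 5: alpha = 0.1. fail to reject H0.

tau_b = 0.4000 (C=7, D=3), p = 0.483333, fail to reject H0.


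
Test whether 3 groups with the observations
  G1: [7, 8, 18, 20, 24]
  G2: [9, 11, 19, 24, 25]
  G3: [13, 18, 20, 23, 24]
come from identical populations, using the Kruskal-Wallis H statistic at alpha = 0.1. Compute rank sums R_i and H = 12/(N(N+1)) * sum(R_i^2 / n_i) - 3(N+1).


Step 1: Combine all N = 15 observations and assign midranks.
sorted (value, group, rank): (7,G1,1), (8,G1,2), (9,G2,3), (11,G2,4), (13,G3,5), (18,G1,6.5), (18,G3,6.5), (19,G2,8), (20,G1,9.5), (20,G3,9.5), (23,G3,11), (24,G1,13), (24,G2,13), (24,G3,13), (25,G2,15)
Step 2: Sum ranks within each group.
R_1 = 32 (n_1 = 5)
R_2 = 43 (n_2 = 5)
R_3 = 45 (n_3 = 5)
Step 3: H = 12/(N(N+1)) * sum(R_i^2/n_i) - 3(N+1)
     = 12/(15*16) * (32^2/5 + 43^2/5 + 45^2/5) - 3*16
     = 0.050000 * 979.6 - 48
     = 0.980000.
Step 4: Ties present; correction factor C = 1 - 36/(15^3 - 15) = 0.989286. Corrected H = 0.980000 / 0.989286 = 0.990614.
Step 5: Under H0, H ~ chi^2(2); p-value = 0.609384.
Step 6: alpha = 0.1. fail to reject H0.

H = 0.9906, df = 2, p = 0.609384, fail to reject H0.


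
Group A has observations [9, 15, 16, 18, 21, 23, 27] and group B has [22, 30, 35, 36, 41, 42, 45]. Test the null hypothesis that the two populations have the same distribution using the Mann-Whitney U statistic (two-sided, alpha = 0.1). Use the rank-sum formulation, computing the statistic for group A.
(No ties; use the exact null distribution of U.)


Step 1: Combine and sort all 14 observations; assign midranks.
sorted (value, group): (9,X), (15,X), (16,X), (18,X), (21,X), (22,Y), (23,X), (27,X), (30,Y), (35,Y), (36,Y), (41,Y), (42,Y), (45,Y)
ranks: 9->1, 15->2, 16->3, 18->4, 21->5, 22->6, 23->7, 27->8, 30->9, 35->10, 36->11, 41->12, 42->13, 45->14
Step 2: Rank sum for X: R1 = 1 + 2 + 3 + 4 + 5 + 7 + 8 = 30.
Step 3: U_X = R1 - n1(n1+1)/2 = 30 - 7*8/2 = 30 - 28 = 2.
       U_Y = n1*n2 - U_X = 49 - 2 = 47.
Step 4: No ties, so the exact null distribution of U (based on enumerating the C(14,7) = 3432 equally likely rank assignments) gives the two-sided p-value.
Step 5: p-value = 0.002331; compare to alpha = 0.1. reject H0.

U_X = 2, p = 0.002331, reject H0 at alpha = 0.1.


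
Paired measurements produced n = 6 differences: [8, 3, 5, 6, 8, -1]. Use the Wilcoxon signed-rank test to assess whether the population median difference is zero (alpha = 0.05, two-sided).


Step 1: Drop any zero differences (none here) and take |d_i|.
|d| = [8, 3, 5, 6, 8, 1]
Step 2: Midrank |d_i| (ties get averaged ranks).
ranks: |8|->5.5, |3|->2, |5|->3, |6|->4, |8|->5.5, |1|->1
Step 3: Attach original signs; sum ranks with positive sign and with negative sign.
W+ = 5.5 + 2 + 3 + 4 + 5.5 = 20
W- = 1 = 1
(Check: W+ + W- = 21 should equal n(n+1)/2 = 21.)
Step 4: Test statistic W = min(W+, W-) = 1.
Step 5: Ties in |d|, so use the tie-corrected normal approximation.
        E[W] = n(n+1)/4 = 6*7/4 = 10.5.
        Tie groups: |d|=8 (t=2); sum(t^3 - t) = 6.
        Var[W] = n(n+1)(2n+1)/24 - sum(t^3-t)/48 = 546/24 - 6/48 = 22.625.
        z = (W - E[W]) / sqrt(Var[W]) = (1 - 10.5) / 4.7566 = -1.9972.
        Two-sided p = 2*Phi(z) = 0.045800.
Step 6: alpha = 0.05. reject H0.

W+ = 20, W- = 1, W = min = 1, p = 0.045800, reject H0.


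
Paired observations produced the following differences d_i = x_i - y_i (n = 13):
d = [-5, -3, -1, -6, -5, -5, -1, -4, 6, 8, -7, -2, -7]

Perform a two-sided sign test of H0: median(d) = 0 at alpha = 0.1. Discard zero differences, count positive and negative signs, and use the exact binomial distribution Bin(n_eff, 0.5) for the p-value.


Step 1: Discard zero differences. Original n = 13; n_eff = number of nonzero differences = 13.
Nonzero differences (with sign): -5, -3, -1, -6, -5, -5, -1, -4, +6, +8, -7, -2, -7
Step 2: Count signs: positive = 2, negative = 11.
Step 3: Under H0: P(positive) = 0.5, so the number of positives S ~ Bin(13, 0.5).
Step 4: Two-sided exact p-value = sum of Bin(13,0.5) probabilities at or below the observed probability = 0.022461.
Step 5: alpha = 0.1. reject H0.

n_eff = 13, pos = 2, neg = 11, p = 0.022461, reject H0.


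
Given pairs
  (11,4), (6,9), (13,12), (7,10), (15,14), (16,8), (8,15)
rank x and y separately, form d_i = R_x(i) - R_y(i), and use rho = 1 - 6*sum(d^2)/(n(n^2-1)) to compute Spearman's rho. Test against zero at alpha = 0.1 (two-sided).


Step 1: Rank x and y separately (midranks; no ties here).
rank(x): 11->4, 6->1, 13->5, 7->2, 15->6, 16->7, 8->3
rank(y): 4->1, 9->3, 12->5, 10->4, 14->6, 8->2, 15->7
Step 2: d_i = R_x(i) - R_y(i); compute d_i^2.
  (4-1)^2=9, (1-3)^2=4, (5-5)^2=0, (2-4)^2=4, (6-6)^2=0, (7-2)^2=25, (3-7)^2=16
sum(d^2) = 58.
Step 3: rho = 1 - 6*58 / (7*(7^2 - 1)) = 1 - 348/336 = -0.035714.
Step 4: Under H0, t = rho * sqrt((n-2)/(1-rho^2)) = -0.0799 ~ t(5).
Step 5: Two-sided p-value from the t-distribution with 5 df = 0.939408.
Step 6: alpha = 0.1. fail to reject H0.

rho = -0.0357, p = 0.939408, fail to reject H0 at alpha = 0.1.


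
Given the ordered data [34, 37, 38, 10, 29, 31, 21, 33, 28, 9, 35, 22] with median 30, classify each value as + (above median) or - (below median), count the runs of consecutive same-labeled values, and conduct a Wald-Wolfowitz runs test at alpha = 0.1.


Step 1: Compute median = 30; label A = above, B = below.
Labels in order: AAABBABABBAB  (n_A = 6, n_B = 6)
Step 2: Count runs R = 8.
Step 3: Under H0 (random ordering), E[R] = 2*n_A*n_B/(n_A+n_B) + 1 = 2*6*6/12 + 1 = 7.0000.
        Var[R] = 2*n_A*n_B*(2*n_A*n_B - n_A - n_B) / ((n_A+n_B)^2 * (n_A+n_B-1)) = 4320/1584 = 2.7273.
        SD[R] = 1.6514.
Step 4: Continuity-corrected z = (R - 0.5 - E[R]) / SD[R] = (8 - 0.5 - 7.0000) / 1.6514 = 0.3028.
Step 5: Two-sided p-value via normal approximation = 2*(1 - Phi(|z|)) = 0.762069.
Step 6: alpha = 0.1. fail to reject H0.

R = 8, z = 0.3028, p = 0.762069, fail to reject H0.


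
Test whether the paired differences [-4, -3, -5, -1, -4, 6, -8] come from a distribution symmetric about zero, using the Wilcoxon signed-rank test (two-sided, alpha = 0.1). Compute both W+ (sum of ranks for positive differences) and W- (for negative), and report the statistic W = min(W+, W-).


Step 1: Drop any zero differences (none here) and take |d_i|.
|d| = [4, 3, 5, 1, 4, 6, 8]
Step 2: Midrank |d_i| (ties get averaged ranks).
ranks: |4|->3.5, |3|->2, |5|->5, |1|->1, |4|->3.5, |6|->6, |8|->7
Step 3: Attach original signs; sum ranks with positive sign and with negative sign.
W+ = 6 = 6
W- = 3.5 + 2 + 5 + 1 + 3.5 + 7 = 22
(Check: W+ + W- = 28 should equal n(n+1)/2 = 28.)
Step 4: Test statistic W = min(W+, W-) = 6.
Step 5: Ties in |d|, so use the tie-corrected normal approximation.
        E[W] = n(n+1)/4 = 7*8/4 = 14.
        Tie groups: |d|=4 (t=2); sum(t^3 - t) = 6.
        Var[W] = n(n+1)(2n+1)/24 - sum(t^3-t)/48 = 840/24 - 6/48 = 34.875.
        z = (W - E[W]) / sqrt(Var[W]) = (6 - 14) / 5.9055 = -1.3547.
        Two-sided p = 2*Phi(z) = 0.175523.
Step 6: alpha = 0.1. fail to reject H0.

W+ = 6, W- = 22, W = min = 6, p = 0.175523, fail to reject H0.


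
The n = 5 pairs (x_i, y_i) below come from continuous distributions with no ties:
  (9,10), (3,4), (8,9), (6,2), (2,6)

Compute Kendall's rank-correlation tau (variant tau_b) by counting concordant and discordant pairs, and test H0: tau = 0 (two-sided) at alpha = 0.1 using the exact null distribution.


Step 1: Enumerate the 10 unordered pairs (i,j) with i<j and classify each by sign(x_j-x_i) * sign(y_j-y_i).
  (1,2):dx=-6,dy=-6->C; (1,3):dx=-1,dy=-1->C; (1,4):dx=-3,dy=-8->C; (1,5):dx=-7,dy=-4->C
  (2,3):dx=+5,dy=+5->C; (2,4):dx=+3,dy=-2->D; (2,5):dx=-1,dy=+2->D; (3,4):dx=-2,dy=-7->C
  (3,5):dx=-6,dy=-3->C; (4,5):dx=-4,dy=+4->D
Step 2: C = 7, D = 3, total pairs = 10.
Step 3: tau = (C - D)/(n(n-1)/2) = (7 - 3)/10 = 0.400000.
Step 4: Exact two-sided p-value (enumerate n! = 120 permutations of y under H0): p = 0.483333.
Step 5: alpha = 0.1. fail to reject H0.

tau_b = 0.4000 (C=7, D=3), p = 0.483333, fail to reject H0.


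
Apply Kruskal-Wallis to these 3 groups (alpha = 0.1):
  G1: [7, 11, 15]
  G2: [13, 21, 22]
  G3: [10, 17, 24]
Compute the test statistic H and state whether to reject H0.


Step 1: Combine all N = 9 observations and assign midranks.
sorted (value, group, rank): (7,G1,1), (10,G3,2), (11,G1,3), (13,G2,4), (15,G1,5), (17,G3,6), (21,G2,7), (22,G2,8), (24,G3,9)
Step 2: Sum ranks within each group.
R_1 = 9 (n_1 = 3)
R_2 = 19 (n_2 = 3)
R_3 = 17 (n_3 = 3)
Step 3: H = 12/(N(N+1)) * sum(R_i^2/n_i) - 3(N+1)
     = 12/(9*10) * (9^2/3 + 19^2/3 + 17^2/3) - 3*10
     = 0.133333 * 243.667 - 30
     = 2.488889.
Step 4: No ties, so H is used without correction.
Step 5: Under H0, H ~ chi^2(2); p-value = 0.288101.
Step 6: alpha = 0.1. fail to reject H0.

H = 2.4889, df = 2, p = 0.288101, fail to reject H0.


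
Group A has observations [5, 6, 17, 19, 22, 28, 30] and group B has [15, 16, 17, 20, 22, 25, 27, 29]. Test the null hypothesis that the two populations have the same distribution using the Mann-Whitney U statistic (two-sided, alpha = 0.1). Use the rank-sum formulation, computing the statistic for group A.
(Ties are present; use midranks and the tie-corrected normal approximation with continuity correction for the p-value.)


Step 1: Combine and sort all 15 observations; assign midranks.
sorted (value, group): (5,X), (6,X), (15,Y), (16,Y), (17,X), (17,Y), (19,X), (20,Y), (22,X), (22,Y), (25,Y), (27,Y), (28,X), (29,Y), (30,X)
ranks: 5->1, 6->2, 15->3, 16->4, 17->5.5, 17->5.5, 19->7, 20->8, 22->9.5, 22->9.5, 25->11, 27->12, 28->13, 29->14, 30->15
Step 2: Rank sum for X: R1 = 1 + 2 + 5.5 + 7 + 9.5 + 13 + 15 = 53.
Step 3: U_X = R1 - n1(n1+1)/2 = 53 - 7*8/2 = 53 - 28 = 25.
       U_Y = n1*n2 - U_X = 56 - 25 = 31.
Step 4: Ties are present, so use the tie-corrected normal approximation (with continuity correction) for the p-value.
Step 5: p-value = 0.771941; compare to alpha = 0.1. fail to reject H0.

U_X = 25, p = 0.771941, fail to reject H0 at alpha = 0.1.


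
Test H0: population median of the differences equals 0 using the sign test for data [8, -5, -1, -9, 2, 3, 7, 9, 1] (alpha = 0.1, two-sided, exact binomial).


Step 1: Discard zero differences. Original n = 9; n_eff = number of nonzero differences = 9.
Nonzero differences (with sign): +8, -5, -1, -9, +2, +3, +7, +9, +1
Step 2: Count signs: positive = 6, negative = 3.
Step 3: Under H0: P(positive) = 0.5, so the number of positives S ~ Bin(9, 0.5).
Step 4: Two-sided exact p-value = sum of Bin(9,0.5) probabilities at or below the observed probability = 0.507812.
Step 5: alpha = 0.1. fail to reject H0.

n_eff = 9, pos = 6, neg = 3, p = 0.507812, fail to reject H0.


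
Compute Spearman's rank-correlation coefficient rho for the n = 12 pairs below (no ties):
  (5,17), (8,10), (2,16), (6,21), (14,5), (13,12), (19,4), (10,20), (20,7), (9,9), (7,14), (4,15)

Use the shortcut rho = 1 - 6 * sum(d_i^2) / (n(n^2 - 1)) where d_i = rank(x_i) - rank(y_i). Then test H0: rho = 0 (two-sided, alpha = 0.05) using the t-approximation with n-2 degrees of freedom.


Step 1: Rank x and y separately (midranks; no ties here).
rank(x): 5->3, 8->6, 2->1, 6->4, 14->10, 13->9, 19->11, 10->8, 20->12, 9->7, 7->5, 4->2
rank(y): 17->10, 10->5, 16->9, 21->12, 5->2, 12->6, 4->1, 20->11, 7->3, 9->4, 14->7, 15->8
Step 2: d_i = R_x(i) - R_y(i); compute d_i^2.
  (3-10)^2=49, (6-5)^2=1, (1-9)^2=64, (4-12)^2=64, (10-2)^2=64, (9-6)^2=9, (11-1)^2=100, (8-11)^2=9, (12-3)^2=81, (7-4)^2=9, (5-7)^2=4, (2-8)^2=36
sum(d^2) = 490.
Step 3: rho = 1 - 6*490 / (12*(12^2 - 1)) = 1 - 2940/1716 = -0.713287.
Step 4: Under H0, t = rho * sqrt((n-2)/(1-rho^2)) = -3.2183 ~ t(10).
Step 5: Two-sided p-value from the t-distribution with 10 df = 0.009202.
Step 6: alpha = 0.05. reject H0.

rho = -0.7133, p = 0.009202, reject H0 at alpha = 0.05.


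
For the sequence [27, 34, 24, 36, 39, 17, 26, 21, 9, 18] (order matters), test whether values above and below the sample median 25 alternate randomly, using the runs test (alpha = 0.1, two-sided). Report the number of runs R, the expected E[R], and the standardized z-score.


Step 1: Compute median = 25; label A = above, B = below.
Labels in order: AABAABABBB  (n_A = 5, n_B = 5)
Step 2: Count runs R = 6.
Step 3: Under H0 (random ordering), E[R] = 2*n_A*n_B/(n_A+n_B) + 1 = 2*5*5/10 + 1 = 6.0000.
        Var[R] = 2*n_A*n_B*(2*n_A*n_B - n_A - n_B) / ((n_A+n_B)^2 * (n_A+n_B-1)) = 2000/900 = 2.2222.
        SD[R] = 1.4907.
Step 4: R = E[R], so z = 0 with no continuity correction.
Step 5: Two-sided p-value via normal approximation = 2*(1 - Phi(|z|)) = 1.000000.
Step 6: alpha = 0.1. fail to reject H0.

R = 6, z = 0.0000, p = 1.000000, fail to reject H0.


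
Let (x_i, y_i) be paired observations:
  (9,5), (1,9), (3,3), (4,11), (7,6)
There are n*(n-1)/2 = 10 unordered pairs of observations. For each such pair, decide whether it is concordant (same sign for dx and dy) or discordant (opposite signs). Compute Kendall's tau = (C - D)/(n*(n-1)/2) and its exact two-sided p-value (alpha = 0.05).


Step 1: Enumerate the 10 unordered pairs (i,j) with i<j and classify each by sign(x_j-x_i) * sign(y_j-y_i).
  (1,2):dx=-8,dy=+4->D; (1,3):dx=-6,dy=-2->C; (1,4):dx=-5,dy=+6->D; (1,5):dx=-2,dy=+1->D
  (2,3):dx=+2,dy=-6->D; (2,4):dx=+3,dy=+2->C; (2,5):dx=+6,dy=-3->D; (3,4):dx=+1,dy=+8->C
  (3,5):dx=+4,dy=+3->C; (4,5):dx=+3,dy=-5->D
Step 2: C = 4, D = 6, total pairs = 10.
Step 3: tau = (C - D)/(n(n-1)/2) = (4 - 6)/10 = -0.200000.
Step 4: Exact two-sided p-value (enumerate n! = 120 permutations of y under H0): p = 0.816667.
Step 5: alpha = 0.05. fail to reject H0.

tau_b = -0.2000 (C=4, D=6), p = 0.816667, fail to reject H0.


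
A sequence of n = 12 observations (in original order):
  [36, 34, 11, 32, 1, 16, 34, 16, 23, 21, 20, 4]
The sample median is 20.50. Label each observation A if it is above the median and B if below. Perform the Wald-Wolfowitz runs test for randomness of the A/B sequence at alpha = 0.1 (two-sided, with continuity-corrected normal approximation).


Step 1: Compute median = 20.50; label A = above, B = below.
Labels in order: AABABBABAABB  (n_A = 6, n_B = 6)
Step 2: Count runs R = 8.
Step 3: Under H0 (random ordering), E[R] = 2*n_A*n_B/(n_A+n_B) + 1 = 2*6*6/12 + 1 = 7.0000.
        Var[R] = 2*n_A*n_B*(2*n_A*n_B - n_A - n_B) / ((n_A+n_B)^2 * (n_A+n_B-1)) = 4320/1584 = 2.7273.
        SD[R] = 1.6514.
Step 4: Continuity-corrected z = (R - 0.5 - E[R]) / SD[R] = (8 - 0.5 - 7.0000) / 1.6514 = 0.3028.
Step 5: Two-sided p-value via normal approximation = 2*(1 - Phi(|z|)) = 0.762069.
Step 6: alpha = 0.1. fail to reject H0.

R = 8, z = 0.3028, p = 0.762069, fail to reject H0.


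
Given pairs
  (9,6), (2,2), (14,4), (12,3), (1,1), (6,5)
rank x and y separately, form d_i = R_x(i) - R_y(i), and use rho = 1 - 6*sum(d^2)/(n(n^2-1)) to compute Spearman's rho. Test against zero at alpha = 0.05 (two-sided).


Step 1: Rank x and y separately (midranks; no ties here).
rank(x): 9->4, 2->2, 14->6, 12->5, 1->1, 6->3
rank(y): 6->6, 2->2, 4->4, 3->3, 1->1, 5->5
Step 2: d_i = R_x(i) - R_y(i); compute d_i^2.
  (4-6)^2=4, (2-2)^2=0, (6-4)^2=4, (5-3)^2=4, (1-1)^2=0, (3-5)^2=4
sum(d^2) = 16.
Step 3: rho = 1 - 6*16 / (6*(6^2 - 1)) = 1 - 96/210 = 0.542857.
Step 4: Under H0, t = rho * sqrt((n-2)/(1-rho^2)) = 1.2928 ~ t(4).
Step 5: Two-sided p-value from the t-distribution with 4 df = 0.265703.
Step 6: alpha = 0.05. fail to reject H0.

rho = 0.5429, p = 0.265703, fail to reject H0 at alpha = 0.05.


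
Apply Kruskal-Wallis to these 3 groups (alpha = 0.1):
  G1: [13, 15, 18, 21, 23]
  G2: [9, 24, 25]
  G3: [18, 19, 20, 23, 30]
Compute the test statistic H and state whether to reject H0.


Step 1: Combine all N = 13 observations and assign midranks.
sorted (value, group, rank): (9,G2,1), (13,G1,2), (15,G1,3), (18,G1,4.5), (18,G3,4.5), (19,G3,6), (20,G3,7), (21,G1,8), (23,G1,9.5), (23,G3,9.5), (24,G2,11), (25,G2,12), (30,G3,13)
Step 2: Sum ranks within each group.
R_1 = 27 (n_1 = 5)
R_2 = 24 (n_2 = 3)
R_3 = 40 (n_3 = 5)
Step 3: H = 12/(N(N+1)) * sum(R_i^2/n_i) - 3(N+1)
     = 12/(13*14) * (27^2/5 + 24^2/3 + 40^2/5) - 3*14
     = 0.065934 * 657.8 - 42
     = 1.371429.
Step 4: Ties present; correction factor C = 1 - 12/(13^3 - 13) = 0.994505. Corrected H = 1.371429 / 0.994505 = 1.379006.
Step 5: Under H0, H ~ chi^2(2); p-value = 0.501826.
Step 6: alpha = 0.1. fail to reject H0.

H = 1.3790, df = 2, p = 0.501826, fail to reject H0.


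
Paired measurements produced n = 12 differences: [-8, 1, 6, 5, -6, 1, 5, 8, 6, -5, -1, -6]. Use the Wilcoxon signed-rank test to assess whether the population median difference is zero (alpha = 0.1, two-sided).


Step 1: Drop any zero differences (none here) and take |d_i|.
|d| = [8, 1, 6, 5, 6, 1, 5, 8, 6, 5, 1, 6]
Step 2: Midrank |d_i| (ties get averaged ranks).
ranks: |8|->11.5, |1|->2, |6|->8.5, |5|->5, |6|->8.5, |1|->2, |5|->5, |8|->11.5, |6|->8.5, |5|->5, |1|->2, |6|->8.5
Step 3: Attach original signs; sum ranks with positive sign and with negative sign.
W+ = 2 + 8.5 + 5 + 2 + 5 + 11.5 + 8.5 = 42.5
W- = 11.5 + 8.5 + 5 + 2 + 8.5 = 35.5
(Check: W+ + W- = 78 should equal n(n+1)/2 = 78.)
Step 4: Test statistic W = min(W+, W-) = 35.5.
Step 5: Ties in |d|, so use the tie-corrected normal approximation.
        E[W] = n(n+1)/4 = 12*13/4 = 39.
        Tie groups: |d|=1 (t=3), |d|=5 (t=3), |d|=6 (t=4), |d|=8 (t=2); sum(t^3 - t) = 114.
        Var[W] = n(n+1)(2n+1)/24 - sum(t^3-t)/48 = 3900/24 - 114/48 = 160.125.
        z = (W - E[W]) / sqrt(Var[W]) = (35.5 - 39) / 12.6541 = -0.2766.
        Two-sided p = 2*Phi(z) = 0.782094.
Step 6: alpha = 0.1. fail to reject H0.

W+ = 42.5, W- = 35.5, W = min = 35.5, p = 0.782094, fail to reject H0.


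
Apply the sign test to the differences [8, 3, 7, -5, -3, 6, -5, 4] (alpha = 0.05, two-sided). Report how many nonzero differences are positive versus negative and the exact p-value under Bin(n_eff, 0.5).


Step 1: Discard zero differences. Original n = 8; n_eff = number of nonzero differences = 8.
Nonzero differences (with sign): +8, +3, +7, -5, -3, +6, -5, +4
Step 2: Count signs: positive = 5, negative = 3.
Step 3: Under H0: P(positive) = 0.5, so the number of positives S ~ Bin(8, 0.5).
Step 4: Two-sided exact p-value = sum of Bin(8,0.5) probabilities at or below the observed probability = 0.726562.
Step 5: alpha = 0.05. fail to reject H0.

n_eff = 8, pos = 5, neg = 3, p = 0.726562, fail to reject H0.


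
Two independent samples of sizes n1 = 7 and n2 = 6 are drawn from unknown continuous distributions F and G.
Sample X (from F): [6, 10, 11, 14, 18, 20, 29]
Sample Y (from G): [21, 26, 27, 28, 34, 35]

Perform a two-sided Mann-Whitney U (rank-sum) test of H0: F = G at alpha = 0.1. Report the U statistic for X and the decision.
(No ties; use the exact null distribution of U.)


Step 1: Combine and sort all 13 observations; assign midranks.
sorted (value, group): (6,X), (10,X), (11,X), (14,X), (18,X), (20,X), (21,Y), (26,Y), (27,Y), (28,Y), (29,X), (34,Y), (35,Y)
ranks: 6->1, 10->2, 11->3, 14->4, 18->5, 20->6, 21->7, 26->8, 27->9, 28->10, 29->11, 34->12, 35->13
Step 2: Rank sum for X: R1 = 1 + 2 + 3 + 4 + 5 + 6 + 11 = 32.
Step 3: U_X = R1 - n1(n1+1)/2 = 32 - 7*8/2 = 32 - 28 = 4.
       U_Y = n1*n2 - U_X = 42 - 4 = 38.
Step 4: No ties, so the exact null distribution of U (based on enumerating the C(13,7) = 1716 equally likely rank assignments) gives the two-sided p-value.
Step 5: p-value = 0.013986; compare to alpha = 0.1. reject H0.

U_X = 4, p = 0.013986, reject H0 at alpha = 0.1.


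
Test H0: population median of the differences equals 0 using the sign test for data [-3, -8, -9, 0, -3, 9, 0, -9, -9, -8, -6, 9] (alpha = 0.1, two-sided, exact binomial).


Step 1: Discard zero differences. Original n = 12; n_eff = number of nonzero differences = 10.
Nonzero differences (with sign): -3, -8, -9, -3, +9, -9, -9, -8, -6, +9
Step 2: Count signs: positive = 2, negative = 8.
Step 3: Under H0: P(positive) = 0.5, so the number of positives S ~ Bin(10, 0.5).
Step 4: Two-sided exact p-value = sum of Bin(10,0.5) probabilities at or below the observed probability = 0.109375.
Step 5: alpha = 0.1. fail to reject H0.

n_eff = 10, pos = 2, neg = 8, p = 0.109375, fail to reject H0.


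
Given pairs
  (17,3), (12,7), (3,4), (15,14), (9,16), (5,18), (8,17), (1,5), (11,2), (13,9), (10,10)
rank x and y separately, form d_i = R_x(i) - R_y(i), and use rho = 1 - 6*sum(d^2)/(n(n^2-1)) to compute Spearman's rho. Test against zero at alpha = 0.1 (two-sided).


Step 1: Rank x and y separately (midranks; no ties here).
rank(x): 17->11, 12->8, 3->2, 15->10, 9->5, 5->3, 8->4, 1->1, 11->7, 13->9, 10->6
rank(y): 3->2, 7->5, 4->3, 14->8, 16->9, 18->11, 17->10, 5->4, 2->1, 9->6, 10->7
Step 2: d_i = R_x(i) - R_y(i); compute d_i^2.
  (11-2)^2=81, (8-5)^2=9, (2-3)^2=1, (10-8)^2=4, (5-9)^2=16, (3-11)^2=64, (4-10)^2=36, (1-4)^2=9, (7-1)^2=36, (9-6)^2=9, (6-7)^2=1
sum(d^2) = 266.
Step 3: rho = 1 - 6*266 / (11*(11^2 - 1)) = 1 - 1596/1320 = -0.209091.
Step 4: Under H0, t = rho * sqrt((n-2)/(1-rho^2)) = -0.6415 ~ t(9).
Step 5: Two-sided p-value from the t-distribution with 9 df = 0.537221.
Step 6: alpha = 0.1. fail to reject H0.

rho = -0.2091, p = 0.537221, fail to reject H0 at alpha = 0.1.


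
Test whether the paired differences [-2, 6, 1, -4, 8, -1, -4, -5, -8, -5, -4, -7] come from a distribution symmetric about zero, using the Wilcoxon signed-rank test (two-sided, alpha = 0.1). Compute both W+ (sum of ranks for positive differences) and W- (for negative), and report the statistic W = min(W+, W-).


Step 1: Drop any zero differences (none here) and take |d_i|.
|d| = [2, 6, 1, 4, 8, 1, 4, 5, 8, 5, 4, 7]
Step 2: Midrank |d_i| (ties get averaged ranks).
ranks: |2|->3, |6|->9, |1|->1.5, |4|->5, |8|->11.5, |1|->1.5, |4|->5, |5|->7.5, |8|->11.5, |5|->7.5, |4|->5, |7|->10
Step 3: Attach original signs; sum ranks with positive sign and with negative sign.
W+ = 9 + 1.5 + 11.5 = 22
W- = 3 + 5 + 1.5 + 5 + 7.5 + 11.5 + 7.5 + 5 + 10 = 56
(Check: W+ + W- = 78 should equal n(n+1)/2 = 78.)
Step 4: Test statistic W = min(W+, W-) = 22.
Step 5: Ties in |d|, so use the tie-corrected normal approximation.
        E[W] = n(n+1)/4 = 12*13/4 = 39.
        Tie groups: |d|=1 (t=2), |d|=4 (t=3), |d|=5 (t=2), |d|=8 (t=2); sum(t^3 - t) = 42.
        Var[W] = n(n+1)(2n+1)/24 - sum(t^3-t)/48 = 3900/24 - 42/48 = 161.625.
        z = (W - E[W]) / sqrt(Var[W]) = (22 - 39) / 12.7132 = -1.3372.
        Two-sided p = 2*Phi(z) = 0.181159.
Step 6: alpha = 0.1. fail to reject H0.

W+ = 22, W- = 56, W = min = 22, p = 0.181159, fail to reject H0.


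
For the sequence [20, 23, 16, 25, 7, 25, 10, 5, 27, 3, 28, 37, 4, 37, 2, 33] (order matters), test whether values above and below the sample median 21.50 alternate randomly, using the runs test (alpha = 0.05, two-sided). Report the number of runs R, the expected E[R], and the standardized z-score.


Step 1: Compute median = 21.50; label A = above, B = below.
Labels in order: BABABABBABAABABA  (n_A = 8, n_B = 8)
Step 2: Count runs R = 14.
Step 3: Under H0 (random ordering), E[R] = 2*n_A*n_B/(n_A+n_B) + 1 = 2*8*8/16 + 1 = 9.0000.
        Var[R] = 2*n_A*n_B*(2*n_A*n_B - n_A - n_B) / ((n_A+n_B)^2 * (n_A+n_B-1)) = 14336/3840 = 3.7333.
        SD[R] = 1.9322.
Step 4: Continuity-corrected z = (R - 0.5 - E[R]) / SD[R] = (14 - 0.5 - 9.0000) / 1.9322 = 2.3290.
Step 5: Two-sided p-value via normal approximation = 2*(1 - Phi(|z|)) = 0.019861.
Step 6: alpha = 0.05. reject H0.

R = 14, z = 2.3290, p = 0.019861, reject H0.


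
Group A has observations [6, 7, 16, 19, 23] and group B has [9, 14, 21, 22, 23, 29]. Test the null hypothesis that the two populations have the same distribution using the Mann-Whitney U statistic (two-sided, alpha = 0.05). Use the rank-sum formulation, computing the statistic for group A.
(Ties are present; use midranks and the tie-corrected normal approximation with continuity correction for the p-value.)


Step 1: Combine and sort all 11 observations; assign midranks.
sorted (value, group): (6,X), (7,X), (9,Y), (14,Y), (16,X), (19,X), (21,Y), (22,Y), (23,X), (23,Y), (29,Y)
ranks: 6->1, 7->2, 9->3, 14->4, 16->5, 19->6, 21->7, 22->8, 23->9.5, 23->9.5, 29->11
Step 2: Rank sum for X: R1 = 1 + 2 + 5 + 6 + 9.5 = 23.5.
Step 3: U_X = R1 - n1(n1+1)/2 = 23.5 - 5*6/2 = 23.5 - 15 = 8.5.
       U_Y = n1*n2 - U_X = 30 - 8.5 = 21.5.
Step 4: Ties are present, so use the tie-corrected normal approximation (with continuity correction) for the p-value.
Step 5: p-value = 0.272229; compare to alpha = 0.05. fail to reject H0.

U_X = 8.5, p = 0.272229, fail to reject H0 at alpha = 0.05.


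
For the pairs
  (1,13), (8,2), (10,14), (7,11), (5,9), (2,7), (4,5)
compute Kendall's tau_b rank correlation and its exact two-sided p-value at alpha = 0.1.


Step 1: Enumerate the 21 unordered pairs (i,j) with i<j and classify each by sign(x_j-x_i) * sign(y_j-y_i).
  (1,2):dx=+7,dy=-11->D; (1,3):dx=+9,dy=+1->C; (1,4):dx=+6,dy=-2->D; (1,5):dx=+4,dy=-4->D
  (1,6):dx=+1,dy=-6->D; (1,7):dx=+3,dy=-8->D; (2,3):dx=+2,dy=+12->C; (2,4):dx=-1,dy=+9->D
  (2,5):dx=-3,dy=+7->D; (2,6):dx=-6,dy=+5->D; (2,7):dx=-4,dy=+3->D; (3,4):dx=-3,dy=-3->C
  (3,5):dx=-5,dy=-5->C; (3,6):dx=-8,dy=-7->C; (3,7):dx=-6,dy=-9->C; (4,5):dx=-2,dy=-2->C
  (4,6):dx=-5,dy=-4->C; (4,7):dx=-3,dy=-6->C; (5,6):dx=-3,dy=-2->C; (5,7):dx=-1,dy=-4->C
  (6,7):dx=+2,dy=-2->D
Step 2: C = 11, D = 10, total pairs = 21.
Step 3: tau = (C - D)/(n(n-1)/2) = (11 - 10)/21 = 0.047619.
Step 4: Exact two-sided p-value (enumerate n! = 5040 permutations of y under H0): p = 1.000000.
Step 5: alpha = 0.1. fail to reject H0.

tau_b = 0.0476 (C=11, D=10), p = 1.000000, fail to reject H0.


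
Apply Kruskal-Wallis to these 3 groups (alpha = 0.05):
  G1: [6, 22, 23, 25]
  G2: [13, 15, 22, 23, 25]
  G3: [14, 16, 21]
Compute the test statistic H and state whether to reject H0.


Step 1: Combine all N = 12 observations and assign midranks.
sorted (value, group, rank): (6,G1,1), (13,G2,2), (14,G3,3), (15,G2,4), (16,G3,5), (21,G3,6), (22,G1,7.5), (22,G2,7.5), (23,G1,9.5), (23,G2,9.5), (25,G1,11.5), (25,G2,11.5)
Step 2: Sum ranks within each group.
R_1 = 29.5 (n_1 = 4)
R_2 = 34.5 (n_2 = 5)
R_3 = 14 (n_3 = 3)
Step 3: H = 12/(N(N+1)) * sum(R_i^2/n_i) - 3(N+1)
     = 12/(12*13) * (29.5^2/4 + 34.5^2/5 + 14^2/3) - 3*13
     = 0.076923 * 520.946 - 39
     = 1.072756.
Step 4: Ties present; correction factor C = 1 - 18/(12^3 - 12) = 0.989510. Corrected H = 1.072756 / 0.989510 = 1.084128.
Step 5: Under H0, H ~ chi^2(2); p-value = 0.581547.
Step 6: alpha = 0.05. fail to reject H0.

H = 1.0841, df = 2, p = 0.581547, fail to reject H0.


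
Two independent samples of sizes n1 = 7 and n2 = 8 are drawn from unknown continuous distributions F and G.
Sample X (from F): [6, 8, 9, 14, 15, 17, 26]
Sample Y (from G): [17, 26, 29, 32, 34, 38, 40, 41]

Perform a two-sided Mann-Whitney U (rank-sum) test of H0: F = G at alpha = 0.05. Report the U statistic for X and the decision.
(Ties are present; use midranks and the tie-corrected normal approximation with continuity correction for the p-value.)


Step 1: Combine and sort all 15 observations; assign midranks.
sorted (value, group): (6,X), (8,X), (9,X), (14,X), (15,X), (17,X), (17,Y), (26,X), (26,Y), (29,Y), (32,Y), (34,Y), (38,Y), (40,Y), (41,Y)
ranks: 6->1, 8->2, 9->3, 14->4, 15->5, 17->6.5, 17->6.5, 26->8.5, 26->8.5, 29->10, 32->11, 34->12, 38->13, 40->14, 41->15
Step 2: Rank sum for X: R1 = 1 + 2 + 3 + 4 + 5 + 6.5 + 8.5 = 30.
Step 3: U_X = R1 - n1(n1+1)/2 = 30 - 7*8/2 = 30 - 28 = 2.
       U_Y = n1*n2 - U_X = 56 - 2 = 54.
Step 4: Ties are present, so use the tie-corrected normal approximation (with continuity correction) for the p-value.
Step 5: p-value = 0.003113; compare to alpha = 0.05. reject H0.

U_X = 2, p = 0.003113, reject H0 at alpha = 0.05.


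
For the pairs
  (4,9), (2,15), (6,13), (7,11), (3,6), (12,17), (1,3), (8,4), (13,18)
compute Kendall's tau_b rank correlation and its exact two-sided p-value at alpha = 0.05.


Step 1: Enumerate the 36 unordered pairs (i,j) with i<j and classify each by sign(x_j-x_i) * sign(y_j-y_i).
  (1,2):dx=-2,dy=+6->D; (1,3):dx=+2,dy=+4->C; (1,4):dx=+3,dy=+2->C; (1,5):dx=-1,dy=-3->C
  (1,6):dx=+8,dy=+8->C; (1,7):dx=-3,dy=-6->C; (1,8):dx=+4,dy=-5->D; (1,9):dx=+9,dy=+9->C
  (2,3):dx=+4,dy=-2->D; (2,4):dx=+5,dy=-4->D; (2,5):dx=+1,dy=-9->D; (2,6):dx=+10,dy=+2->C
  (2,7):dx=-1,dy=-12->C; (2,8):dx=+6,dy=-11->D; (2,9):dx=+11,dy=+3->C; (3,4):dx=+1,dy=-2->D
  (3,5):dx=-3,dy=-7->C; (3,6):dx=+6,dy=+4->C; (3,7):dx=-5,dy=-10->C; (3,8):dx=+2,dy=-9->D
  (3,9):dx=+7,dy=+5->C; (4,5):dx=-4,dy=-5->C; (4,6):dx=+5,dy=+6->C; (4,7):dx=-6,dy=-8->C
  (4,8):dx=+1,dy=-7->D; (4,9):dx=+6,dy=+7->C; (5,6):dx=+9,dy=+11->C; (5,7):dx=-2,dy=-3->C
  (5,8):dx=+5,dy=-2->D; (5,9):dx=+10,dy=+12->C; (6,7):dx=-11,dy=-14->C; (6,8):dx=-4,dy=-13->C
  (6,9):dx=+1,dy=+1->C; (7,8):dx=+7,dy=+1->C; (7,9):dx=+12,dy=+15->C; (8,9):dx=+5,dy=+14->C
Step 2: C = 26, D = 10, total pairs = 36.
Step 3: tau = (C - D)/(n(n-1)/2) = (26 - 10)/36 = 0.444444.
Step 4: Exact two-sided p-value (enumerate n! = 362880 permutations of y under H0): p = 0.119439.
Step 5: alpha = 0.05. fail to reject H0.

tau_b = 0.4444 (C=26, D=10), p = 0.119439, fail to reject H0.
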